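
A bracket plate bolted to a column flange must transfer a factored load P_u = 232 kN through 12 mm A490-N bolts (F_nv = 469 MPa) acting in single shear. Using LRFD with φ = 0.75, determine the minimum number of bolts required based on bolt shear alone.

6 bolts

A_b = π·12²/4 = 113.1 mm².
Per-bolt design strength φR_n = 0.75 × 469 × 113.1 × 1 / 1000 = 39.78 kN.
n ≥ 232 / 39.78 = 5.832 → use 6 bolts.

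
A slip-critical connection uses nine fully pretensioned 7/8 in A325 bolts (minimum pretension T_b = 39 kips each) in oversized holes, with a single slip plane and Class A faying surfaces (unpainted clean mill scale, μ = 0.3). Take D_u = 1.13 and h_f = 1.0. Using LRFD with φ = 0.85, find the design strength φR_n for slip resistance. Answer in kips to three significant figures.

R_n = μ · D_u · h_f · T_b · n_s · n_b = 0.3 × 1.13 × 1.0 × 39 × 1 × 9 = 119 kips.
Design strength φR_n = 0.85 × 119 = 101 kips.

101 kips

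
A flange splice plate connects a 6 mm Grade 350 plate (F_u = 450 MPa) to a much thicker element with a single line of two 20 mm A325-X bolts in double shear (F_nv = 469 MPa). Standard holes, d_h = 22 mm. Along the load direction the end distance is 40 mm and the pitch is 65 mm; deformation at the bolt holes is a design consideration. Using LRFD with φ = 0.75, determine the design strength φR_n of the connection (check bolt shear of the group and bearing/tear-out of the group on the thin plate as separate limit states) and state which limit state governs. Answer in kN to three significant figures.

168 kN (bearing governs)

Bolt shear: A_b = π·20²/4 = 314.2 mm²; R_n = 469 × 314.2 × 2 × 2 / 1000 = 589.4 kN → 0.75 × 589.4 = 442 kN.
Bearing (1.2 l_c t F_u ≤ 2.4 d t F_u): upper limit = 2.4·20·6·450 / 1000 = 129.6 kN.
  Edge l_c = 40 − 22/2 = 29 → r_n = 93.96 kN; interior l_c = 65 − 22 = 43 → r_n = 129.6 kN.
  R_n,bearing = 1·93.96 + 1·129.6 = 223.6 kN → 0.75 × 223.6 = 168 kN.
Bearing governs: 168 kN.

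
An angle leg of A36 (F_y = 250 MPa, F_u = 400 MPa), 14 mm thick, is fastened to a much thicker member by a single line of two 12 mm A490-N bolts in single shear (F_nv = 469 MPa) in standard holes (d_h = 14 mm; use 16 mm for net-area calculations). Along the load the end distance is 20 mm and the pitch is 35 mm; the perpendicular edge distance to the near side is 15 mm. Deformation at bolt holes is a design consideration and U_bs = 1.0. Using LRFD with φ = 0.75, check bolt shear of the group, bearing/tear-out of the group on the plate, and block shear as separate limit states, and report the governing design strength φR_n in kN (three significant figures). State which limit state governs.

79.6 kN (bolt shear governs)

Bolt shear: A_b = π·12²/4 = 113.1 mm²; R_n = 469 × 113.1 × 2 × 1 / 1000 = 106.1 kN → 0.75 × 106.1 = 79.6 kN.
Bearing: edge l_c = 13, r_n = 87.36 kN; interior l_c = 21, r_n = 141.1 kN; R_n = 87.36 + 1·141.1 = 228.5 kN → 171 kN.
Block shear: A_gv = 770, A_nv = 434, A_nt = 98 mm²; R_n = min(0.6F_uA_nv, 0.6F_yA_gv) + U_bs·F_u·A_nt = 143.4 kN → 108 kN.
Bolt shear governs: 79.6 kN.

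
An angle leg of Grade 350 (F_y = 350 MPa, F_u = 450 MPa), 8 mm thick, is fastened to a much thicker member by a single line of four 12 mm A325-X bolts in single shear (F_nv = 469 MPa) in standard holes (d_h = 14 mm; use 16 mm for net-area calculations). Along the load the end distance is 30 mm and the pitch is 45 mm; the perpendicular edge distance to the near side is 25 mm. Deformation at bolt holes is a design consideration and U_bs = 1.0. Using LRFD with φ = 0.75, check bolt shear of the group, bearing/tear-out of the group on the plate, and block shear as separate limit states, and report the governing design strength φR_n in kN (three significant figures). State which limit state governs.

Bolt shear: A_b = π·12²/4 = 113.1 mm²; R_n = 469 × 113.1 × 4 × 1 / 1000 = 212.2 kN → 0.75 × 212.2 = 159 kN.
Bearing: edge l_c = 23, r_n = 99.36 kN; interior l_c = 31, r_n = 103.7 kN; R_n = 99.36 + 3·103.7 = 410.4 kN → 308 kN.
Block shear: A_gv = 1320, A_nv = 872, A_nt = 136 mm²; R_n = min(0.6F_uA_nv, 0.6F_yA_gv) + U_bs·F_u·A_nt = 296.6 kN → 222 kN.
Bolt shear governs: 159 kN.

159 kN (bolt shear governs)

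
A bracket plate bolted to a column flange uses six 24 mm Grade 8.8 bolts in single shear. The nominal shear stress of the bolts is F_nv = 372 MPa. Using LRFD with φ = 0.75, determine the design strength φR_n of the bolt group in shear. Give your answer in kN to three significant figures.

757 kN

A_b = π × 24² / 4 = 452.4 mm².
R_n = F_nv · A_b · n · n_s = 372 × 452.4 × 6 × 1 / 1000 = 1010 kN.
Design strength φR_n = 0.75 × 1010 = 757 kN.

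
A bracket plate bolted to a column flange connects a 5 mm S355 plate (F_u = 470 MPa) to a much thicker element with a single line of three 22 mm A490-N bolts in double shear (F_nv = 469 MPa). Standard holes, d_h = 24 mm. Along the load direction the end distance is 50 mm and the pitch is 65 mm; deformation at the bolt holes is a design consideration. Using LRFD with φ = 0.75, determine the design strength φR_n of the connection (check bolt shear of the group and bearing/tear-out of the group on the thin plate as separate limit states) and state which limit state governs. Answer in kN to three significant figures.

254 kN (bearing governs)

Bolt shear: A_b = π·22²/4 = 380.1 mm²; R_n = 469 × 380.1 × 3 × 2 / 1000 = 1070 kN → 0.75 × 1070 = 802 kN.
Bearing (1.2 l_c t F_u ≤ 2.4 d t F_u): upper limit = 2.4·22·5·470 / 1000 = 124.1 kN.
  Edge l_c = 50 − 24/2 = 38 → r_n = 107.2 kN; interior l_c = 65 − 24 = 41 → r_n = 115.6 kN.
  R_n,bearing = 1·107.2 + 2·115.6 = 338.4 kN → 0.75 × 338.4 = 254 kN.
Bearing governs: 254 kN.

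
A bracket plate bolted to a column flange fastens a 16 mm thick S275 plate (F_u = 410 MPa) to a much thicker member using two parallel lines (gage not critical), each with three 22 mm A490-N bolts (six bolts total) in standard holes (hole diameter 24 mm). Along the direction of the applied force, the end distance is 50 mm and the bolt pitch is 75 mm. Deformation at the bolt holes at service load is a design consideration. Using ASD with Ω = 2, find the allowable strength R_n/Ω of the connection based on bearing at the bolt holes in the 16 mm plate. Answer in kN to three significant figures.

992 kN

Per bolt r_n = 1.2 l_c t F_u ≤ 2.4 d t F_u; upper limit = 2.4 × 22 × 16 × 410 / 1000 = 346.4 kN.
Edge bolt: l_c = 50 − 24/2 = 38 mm → 1.2 × 38 × 16 × 410 / 1000 = 299.1 → r_n = 299.1 kN.
Interior bolts: l_c = 75 − 24 = 51 mm → 1.2 × 51 × 16 × 410 / 1000 = 401.5 → r_n = 346.4 kN.
R_n = 2 × 299.1 + 4 × 346.4 = 1984 kN.
Allowable strength R_n/Ω = 1984 / 2 = 992 kN.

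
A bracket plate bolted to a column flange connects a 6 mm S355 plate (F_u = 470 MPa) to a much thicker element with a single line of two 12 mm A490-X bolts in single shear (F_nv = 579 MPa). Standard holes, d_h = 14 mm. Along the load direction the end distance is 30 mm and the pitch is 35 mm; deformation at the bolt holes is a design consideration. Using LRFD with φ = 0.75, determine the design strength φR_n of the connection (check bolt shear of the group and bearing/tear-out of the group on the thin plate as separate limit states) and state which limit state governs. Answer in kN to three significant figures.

98.2 kN (bolt shear governs)

Bolt shear: A_b = π·12²/4 = 113.1 mm²; R_n = 579 × 113.1 × 2 × 1 / 1000 = 131 kN → 0.75 × 131 = 98.2 kN.
Bearing (1.2 l_c t F_u ≤ 2.4 d t F_u): upper limit = 2.4·12·6·470 / 1000 = 81.22 kN.
  Edge l_c = 30 − 14/2 = 23 → r_n = 77.83 kN; interior l_c = 35 − 14 = 21 → r_n = 71.06 kN.
  R_n,bearing = 1·77.83 + 1·71.06 = 148.9 kN → 0.75 × 148.9 = 112 kN.
Bolt shear governs: 98.2 kN.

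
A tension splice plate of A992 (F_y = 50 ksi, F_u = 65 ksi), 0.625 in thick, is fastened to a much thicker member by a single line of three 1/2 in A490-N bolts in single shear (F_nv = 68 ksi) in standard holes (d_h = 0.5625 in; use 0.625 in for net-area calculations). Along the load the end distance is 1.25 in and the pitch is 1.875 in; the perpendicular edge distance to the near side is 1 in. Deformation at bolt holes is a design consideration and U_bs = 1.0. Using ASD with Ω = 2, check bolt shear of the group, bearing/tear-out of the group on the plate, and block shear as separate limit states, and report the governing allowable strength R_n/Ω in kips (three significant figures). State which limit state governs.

20 kips (bolt shear governs)

Bolt shear: A_b = π·0.5²/4 = 0.1963 in²; R_n = 68 × 0.1963 × 3 × 1 = 40.06 kips → 40.06 / 2 = 20 kips.
Bearing: edge l_c = 0.9688, r_n = 47.23 kips; interior l_c = 1.312, r_n = 48.75 kips; R_n = 47.23 + 2·48.75 = 144.7 kips → 72.4 kips.
Block shear: A_gv = 3.125, A_nv = 2.148, A_nt = 0.4297 in²; R_n = min(0.6F_uA_nv, 0.6F_yA_gv) + U_bs·F_u·A_nt = 111.7 kips → 55.9 kips.
Bolt shear governs: 20 kips.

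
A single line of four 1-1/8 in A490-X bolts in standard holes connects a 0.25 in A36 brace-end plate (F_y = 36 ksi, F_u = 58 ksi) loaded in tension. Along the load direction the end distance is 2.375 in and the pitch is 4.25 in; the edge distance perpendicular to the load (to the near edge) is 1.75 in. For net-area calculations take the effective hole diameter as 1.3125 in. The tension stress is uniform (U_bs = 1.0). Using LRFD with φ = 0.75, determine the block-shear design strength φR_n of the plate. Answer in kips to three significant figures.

73.2 kips

Shear plane L_v = 2.375 + 3·4.25 = 15.12 in; A_gv = 15.12 × 0.25 = 3.781 in².
A_nv = (15.12 − 3.5·1.3125) × 0.25 = 2.633 in².
A_nt = (1.75 − 0.5·1.3125) × 0.25 = 0.2734 in².
0.6 F_u A_nv = 91.62 kips; 0.6 F_y A_gv = 81.67 kips → shear yielding governs the shear term.
R_n = 81.67 + 1.0 × 58 × 0.2734 = 97.53 kips.
Design strength φR_n = 0.75 × 97.53 = 73.2 kips.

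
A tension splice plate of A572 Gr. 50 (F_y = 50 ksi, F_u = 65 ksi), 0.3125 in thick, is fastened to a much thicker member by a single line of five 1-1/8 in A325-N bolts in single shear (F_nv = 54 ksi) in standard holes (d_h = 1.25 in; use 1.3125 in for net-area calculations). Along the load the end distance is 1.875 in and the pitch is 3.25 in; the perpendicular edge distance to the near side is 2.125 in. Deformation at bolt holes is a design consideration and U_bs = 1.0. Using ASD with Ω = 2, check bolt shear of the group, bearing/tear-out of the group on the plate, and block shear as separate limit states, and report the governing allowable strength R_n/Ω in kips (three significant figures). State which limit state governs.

Bolt shear: A_b = π·1.125²/4 = 0.994 in²; R_n = 54 × 0.994 × 5 × 1 = 268.4 kips → 268.4 / 2 = 134 kips.
Bearing: edge l_c = 1.25, r_n = 30.47 kips; interior l_c = 2, r_n = 48.75 kips; R_n = 30.47 + 4·48.75 = 225.5 kips → 113 kips.
Block shear: A_gv = 4.648, A_nv = 2.803, A_nt = 0.459 in²; R_n = min(0.6F_uA_nv, 0.6F_yA_gv) + U_bs·F_u·A_nt = 139.1 kips → 69.6 kips.
Block shear governs: 69.6 kips.

69.6 kips (block shear governs)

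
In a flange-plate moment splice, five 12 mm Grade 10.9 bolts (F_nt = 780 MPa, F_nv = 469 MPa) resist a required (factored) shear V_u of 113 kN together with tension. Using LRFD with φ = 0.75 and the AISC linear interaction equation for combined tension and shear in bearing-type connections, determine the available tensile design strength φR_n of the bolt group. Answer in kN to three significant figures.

242 kN

A_b = π·12²/4 = 113.1 mm²; f_rv = 113 × 1000 / (5 × 113.1) = 199.8 MPa.
F'_nt = 1.3 F_nt − (F_nt / φF_nv) f_rv = 1.3·780 − (780/(0.75·469))·199.8 = 570.9 MPa, capped at F_nt → F'_nt = 570.9 MPa.
R_n = F'_nt · A_b · n = 570.9 × 113.1 × 5 / 1000 = 322.8 kN.
Design strength φR_n = 0.75 × 322.8 = 242 kN.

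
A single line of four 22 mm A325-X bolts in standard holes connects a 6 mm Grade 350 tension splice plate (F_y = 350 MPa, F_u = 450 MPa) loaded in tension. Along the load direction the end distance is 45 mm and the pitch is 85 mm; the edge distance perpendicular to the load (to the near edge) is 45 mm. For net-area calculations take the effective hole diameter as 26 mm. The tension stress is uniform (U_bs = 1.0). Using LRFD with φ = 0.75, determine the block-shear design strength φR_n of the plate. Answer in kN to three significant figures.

319 kN

Shear plane L_v = 45 + 3·85 = 300 mm; A_gv = 300 × 6 = 1800 mm².
A_nv = (300 − 3.5·26) × 6 = 1254 mm².
A_nt = (45 − 0.5·26) × 6 = 192 mm².
0.6 F_u A_nv = 338.6 kN; 0.6 F_y A_gv = 378 kN → shear rupture governs the shear term.
R_n = 338.6 + 1.0 × 450 × 192 / 1000 = 425 kN.
Design strength φR_n = 0.75 × 425 = 319 kN.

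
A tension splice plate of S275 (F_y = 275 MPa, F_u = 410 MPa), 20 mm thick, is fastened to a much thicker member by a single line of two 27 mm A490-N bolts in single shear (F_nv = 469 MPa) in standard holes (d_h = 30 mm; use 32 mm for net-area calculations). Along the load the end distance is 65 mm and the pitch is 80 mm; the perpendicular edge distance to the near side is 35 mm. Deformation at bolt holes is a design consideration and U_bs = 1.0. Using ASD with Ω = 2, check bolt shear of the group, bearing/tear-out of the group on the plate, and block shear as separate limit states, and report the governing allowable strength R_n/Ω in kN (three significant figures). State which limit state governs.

269 kN (bolt shear governs)

Bolt shear: A_b = π·27²/4 = 572.6 mm²; R_n = 469 × 572.6 × 2 × 1 / 1000 = 537.1 kN → 537.1 / 2 = 269 kN.
Bearing: edge l_c = 50, r_n = 492 kN; interior l_c = 50, r_n = 492 kN; R_n = 492 + 1·492 = 984 kN → 492 kN.
Block shear: A_gv = 2900, A_nv = 1940, A_nt = 380 mm²; R_n = min(0.6F_uA_nv, 0.6F_yA_gv) + U_bs·F_u·A_nt = 633 kN → 317 kN.
Bolt shear governs: 269 kN.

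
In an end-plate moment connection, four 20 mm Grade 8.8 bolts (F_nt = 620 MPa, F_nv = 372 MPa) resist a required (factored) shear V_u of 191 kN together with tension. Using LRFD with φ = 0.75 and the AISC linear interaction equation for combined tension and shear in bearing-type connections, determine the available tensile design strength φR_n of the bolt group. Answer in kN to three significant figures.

A_b = π·20²/4 = 314.2 mm²; f_rv = 191 × 1000 / (4 × 314.2) = 152 MPa.
F'_nt = 1.3 F_nt − (F_nt / φF_nv) f_rv = 1.3·620 − (620/(0.75·372))·152 = 468.2 MPa, capped at F_nt → F'_nt = 468.2 MPa.
R_n = F'_nt · A_b · n = 468.2 × 314.2 × 4 / 1000 = 588.4 kN.
Design strength φR_n = 0.75 × 588.4 = 441 kN.

441 kN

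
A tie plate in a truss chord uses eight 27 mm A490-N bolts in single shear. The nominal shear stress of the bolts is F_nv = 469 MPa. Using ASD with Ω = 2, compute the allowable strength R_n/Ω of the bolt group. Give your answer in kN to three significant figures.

A_b = π × 27² / 4 = 572.6 mm².
R_n = F_nv · A_b · n · n_s = 469 × 572.6 × 8 × 1 / 1000 = 2148 kN.
Allowable strength R_n/Ω = 2148 / 2 = 1070 kN.

1070 kN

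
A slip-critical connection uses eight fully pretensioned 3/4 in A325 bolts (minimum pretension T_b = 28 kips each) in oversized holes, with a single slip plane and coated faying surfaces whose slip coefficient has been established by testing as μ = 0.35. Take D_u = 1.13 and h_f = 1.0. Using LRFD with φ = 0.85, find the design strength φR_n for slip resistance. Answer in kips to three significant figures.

75.3 kips

R_n = μ · D_u · h_f · T_b · n_s · n_b = 0.35 × 1.13 × 1.0 × 28 × 1 × 8 = 88.59 kips.
Design strength φR_n = 0.85 × 88.59 = 75.3 kips.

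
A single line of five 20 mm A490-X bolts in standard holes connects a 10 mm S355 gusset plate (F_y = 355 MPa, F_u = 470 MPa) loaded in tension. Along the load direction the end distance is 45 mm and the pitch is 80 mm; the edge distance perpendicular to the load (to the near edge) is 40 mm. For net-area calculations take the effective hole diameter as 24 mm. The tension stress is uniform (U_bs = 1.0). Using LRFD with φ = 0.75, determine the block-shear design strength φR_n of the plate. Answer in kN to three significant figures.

Shear plane L_v = 45 + 4·80 = 365 mm; A_gv = 365 × 10 = 3650 mm².
A_nv = (365 − 4.5·24) × 10 = 2570 mm².
A_nt = (40 − 0.5·24) × 10 = 280 mm².
0.6 F_u A_nv = 724.7 kN; 0.6 F_y A_gv = 777.5 kN → shear rupture governs the shear term.
R_n = 724.7 + 1.0 × 470 × 280 / 1000 = 856.3 kN.
Design strength φR_n = 0.75 × 856.3 = 642 kN.

642 kN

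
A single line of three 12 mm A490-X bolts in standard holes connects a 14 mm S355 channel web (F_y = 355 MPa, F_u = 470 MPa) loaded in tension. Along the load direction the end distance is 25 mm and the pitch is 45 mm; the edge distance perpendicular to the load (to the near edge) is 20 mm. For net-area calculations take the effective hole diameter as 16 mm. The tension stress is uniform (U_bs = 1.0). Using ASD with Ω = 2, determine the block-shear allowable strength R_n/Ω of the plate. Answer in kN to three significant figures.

Shear plane L_v = 25 + 2·45 = 115 mm; A_gv = 115 × 14 = 1610 mm².
A_nv = (115 − 2.5·16) × 14 = 1050 mm².
A_nt = (20 − 0.5·16) × 14 = 168 mm².
0.6 F_u A_nv = 296.1 kN; 0.6 F_y A_gv = 342.9 kN → shear rupture governs the shear term.
R_n = 296.1 + 1.0 × 470 × 168 / 1000 = 375.1 kN.
Allowable strength R_n/Ω = 375.1 / 2 = 188 kN.

188 kN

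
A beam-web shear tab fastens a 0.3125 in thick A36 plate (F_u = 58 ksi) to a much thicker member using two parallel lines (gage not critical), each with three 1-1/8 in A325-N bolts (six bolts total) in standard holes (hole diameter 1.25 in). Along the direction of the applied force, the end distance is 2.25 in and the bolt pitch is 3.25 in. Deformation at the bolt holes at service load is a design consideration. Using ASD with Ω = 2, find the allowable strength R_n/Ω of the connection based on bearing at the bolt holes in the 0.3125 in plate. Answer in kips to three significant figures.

Per bolt r_n = 1.2 l_c t F_u ≤ 2.4 d t F_u; upper limit = 2.4 × 1.125 × 0.3125 × 58 = 48.94 kips.
Edge bolt: l_c = 2.25 − 1.25/2 = 1.625 in → 1.2 × 1.625 × 0.3125 × 58 = 35.34 → r_n = 35.34 kips.
Interior bolts: l_c = 3.25 − 1.25 = 2 in → 1.2 × 2 × 0.3125 × 58 = 43.5 → r_n = 43.5 kips.
R_n = 2 × 35.34 + 4 × 43.5 = 244.7 kips.
Allowable strength R_n/Ω = 244.7 / 2 = 122 kips.

122 kips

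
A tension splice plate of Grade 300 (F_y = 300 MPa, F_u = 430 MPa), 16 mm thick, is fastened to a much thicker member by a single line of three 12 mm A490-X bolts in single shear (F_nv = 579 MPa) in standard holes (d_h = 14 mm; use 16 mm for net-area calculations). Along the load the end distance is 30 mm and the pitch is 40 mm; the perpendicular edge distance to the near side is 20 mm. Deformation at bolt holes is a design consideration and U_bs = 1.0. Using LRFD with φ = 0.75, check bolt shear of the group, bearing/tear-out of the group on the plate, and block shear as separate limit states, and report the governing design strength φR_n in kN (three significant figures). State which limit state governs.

Bolt shear: A_b = π·12²/4 = 113.1 mm²; R_n = 579 × 113.1 × 3 × 1 / 1000 = 196.5 kN → 0.75 × 196.5 = 147 kN.
Bearing: edge l_c = 23, r_n = 189.9 kN; interior l_c = 26, r_n = 198.1 kN; R_n = 189.9 + 2·198.1 = 586.2 kN → 440 kN.
Block shear: A_gv = 1760, A_nv = 1120, A_nt = 192 mm²; R_n = min(0.6F_uA_nv, 0.6F_yA_gv) + U_bs·F_u·A_nt = 371.5 kN → 279 kN.
Bolt shear governs: 147 kN.

147 kN (bolt shear governs)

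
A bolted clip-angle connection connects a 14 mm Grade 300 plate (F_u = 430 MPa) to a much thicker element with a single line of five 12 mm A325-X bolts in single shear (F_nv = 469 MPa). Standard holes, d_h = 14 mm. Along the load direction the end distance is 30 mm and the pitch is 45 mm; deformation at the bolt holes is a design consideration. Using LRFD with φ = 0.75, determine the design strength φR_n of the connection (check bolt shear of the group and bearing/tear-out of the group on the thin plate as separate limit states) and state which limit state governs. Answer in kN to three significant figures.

Bolt shear: A_b = π·12²/4 = 113.1 mm²; R_n = 469 × 113.1 × 5 × 1 / 1000 = 265.2 kN → 0.75 × 265.2 = 199 kN.
Bearing (1.2 l_c t F_u ≤ 2.4 d t F_u): upper limit = 2.4·12·14·430 / 1000 = 173.4 kN.
  Edge l_c = 30 − 14/2 = 23 → r_n = 166.2 kN; interior l_c = 45 − 14 = 31 → r_n = 173.4 kN.
  R_n,bearing = 1·166.2 + 4·173.4 = 859.7 kN → 0.75 × 859.7 = 645 kN.
Bolt shear governs: 199 kN.

199 kN (bolt shear governs)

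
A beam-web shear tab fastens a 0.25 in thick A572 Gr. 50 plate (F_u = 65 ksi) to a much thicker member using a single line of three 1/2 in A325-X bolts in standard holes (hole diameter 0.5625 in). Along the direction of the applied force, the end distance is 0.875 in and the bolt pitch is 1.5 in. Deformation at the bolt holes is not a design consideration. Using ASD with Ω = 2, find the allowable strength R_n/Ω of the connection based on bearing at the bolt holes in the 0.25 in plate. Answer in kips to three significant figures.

30.1 kips

Per bolt r_n = 1.5 l_c t F_u ≤ 3.0 d t F_u; upper limit = 3.0 × 0.5 × 0.25 × 65 = 24.38 kips.
Edge bolt: l_c = 0.875 − 0.5625/2 = 0.5938 in → 1.5 × 0.5938 × 0.25 × 65 = 14.47 → r_n = 14.47 kips.
Interior bolts: l_c = 1.5 − 0.5625 = 0.9375 in → 1.5 × 0.9375 × 0.25 × 65 = 22.85 → r_n = 22.85 kips.
R_n = 1 × 14.47 + 2 × 22.85 = 60.18 kips.
Allowable strength R_n/Ω = 60.18 / 2 = 30.1 kips.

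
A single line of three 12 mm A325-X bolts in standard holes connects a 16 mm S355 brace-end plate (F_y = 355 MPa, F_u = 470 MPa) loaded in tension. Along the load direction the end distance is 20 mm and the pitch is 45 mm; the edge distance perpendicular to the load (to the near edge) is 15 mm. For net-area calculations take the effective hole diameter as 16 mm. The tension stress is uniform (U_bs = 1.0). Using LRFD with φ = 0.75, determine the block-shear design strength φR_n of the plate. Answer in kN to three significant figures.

276 kN

Shear plane L_v = 20 + 2·45 = 110 mm; A_gv = 110 × 16 = 1760 mm².
A_nv = (110 − 2.5·16) × 16 = 1120 mm².
A_nt = (15 − 0.5·16) × 16 = 112 mm².
0.6 F_u A_nv = 315.8 kN; 0.6 F_y A_gv = 374.9 kN → shear rupture governs the shear term.
R_n = 315.8 + 1.0 × 470 × 112 / 1000 = 368.5 kN.
Design strength φR_n = 0.75 × 368.5 = 276 kN.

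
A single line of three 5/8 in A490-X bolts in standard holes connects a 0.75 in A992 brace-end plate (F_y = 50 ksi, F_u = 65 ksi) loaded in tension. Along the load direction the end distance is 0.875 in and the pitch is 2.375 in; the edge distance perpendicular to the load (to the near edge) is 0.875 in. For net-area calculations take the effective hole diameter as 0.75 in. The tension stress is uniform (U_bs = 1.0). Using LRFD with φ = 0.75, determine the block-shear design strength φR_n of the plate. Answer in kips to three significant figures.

Shear plane L_v = 0.875 + 2·2.375 = 5.625 in; A_gv = 5.625 × 0.75 = 4.219 in².
A_nv = (5.625 − 2.5·0.75) × 0.75 = 2.812 in².
A_nt = (0.875 − 0.5·0.75) × 0.75 = 0.375 in².
0.6 F_u A_nv = 109.7 kips; 0.6 F_y A_gv = 126.6 kips → shear rupture governs the shear term.
R_n = 109.7 + 1.0 × 65 × 0.375 = 134.1 kips.
Design strength φR_n = 0.75 × 134.1 = 101 kips.

101 kips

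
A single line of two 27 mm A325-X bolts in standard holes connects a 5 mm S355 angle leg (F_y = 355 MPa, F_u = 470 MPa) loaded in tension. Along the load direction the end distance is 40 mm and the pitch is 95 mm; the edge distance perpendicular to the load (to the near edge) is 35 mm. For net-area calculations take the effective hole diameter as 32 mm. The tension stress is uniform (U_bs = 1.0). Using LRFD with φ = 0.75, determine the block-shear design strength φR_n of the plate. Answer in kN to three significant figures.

125 kN

Shear plane L_v = 40 + 1·95 = 135 mm; A_gv = 135 × 5 = 675 mm².
A_nv = (135 − 1.5·32) × 5 = 435 mm².
A_nt = (35 − 0.5·32) × 5 = 95 mm².
0.6 F_u A_nv = 122.7 kN; 0.6 F_y A_gv = 143.8 kN → shear rupture governs the shear term.
R_n = 122.7 + 1.0 × 470 × 95 / 1000 = 167.3 kN.
Design strength φR_n = 0.75 × 167.3 = 125 kN.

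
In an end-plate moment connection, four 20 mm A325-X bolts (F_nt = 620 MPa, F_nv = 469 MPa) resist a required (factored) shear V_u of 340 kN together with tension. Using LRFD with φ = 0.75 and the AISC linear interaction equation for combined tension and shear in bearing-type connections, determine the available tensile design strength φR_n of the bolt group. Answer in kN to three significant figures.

310 kN

A_b = π·20²/4 = 314.2 mm²; f_rv = 340 × 1000 / (4 × 314.2) = 270.6 MPa.
F'_nt = 1.3 F_nt − (F_nt / φF_nv) f_rv = 1.3·620 − (620/(0.75·469))·270.6 = 329.1 MPa, capped at F_nt → F'_nt = 329.1 MPa.
R_n = F'_nt · A_b · n = 329.1 × 314.2 × 4 / 1000 = 413.6 kN.
Design strength φR_n = 0.75 × 413.6 = 310 kN.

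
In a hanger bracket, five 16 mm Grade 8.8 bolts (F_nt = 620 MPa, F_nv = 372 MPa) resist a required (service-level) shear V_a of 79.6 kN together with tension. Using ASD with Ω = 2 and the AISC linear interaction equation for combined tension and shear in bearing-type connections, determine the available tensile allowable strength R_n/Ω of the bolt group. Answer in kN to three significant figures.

272 kN

A_b = π·16²/4 = 201.1 mm²; f_rv = 79.6 × 1000 / (5 × 201.1) = 79.18 MPa.
F'_nt = 1.3 F_nt − (Ω F_nt / F_nv) f_rv = 1.3·620 − (2·620/372)·79.18 = 542.1 MPa, capped at F_nt → F'_nt = 542.1 MPa.
R_n = F'_nt · A_b · n = 542.1 × 201.1 × 5 / 1000 = 544.9 kN.
Allowable strength R_n/Ω = 544.9 / 2 = 272 kN.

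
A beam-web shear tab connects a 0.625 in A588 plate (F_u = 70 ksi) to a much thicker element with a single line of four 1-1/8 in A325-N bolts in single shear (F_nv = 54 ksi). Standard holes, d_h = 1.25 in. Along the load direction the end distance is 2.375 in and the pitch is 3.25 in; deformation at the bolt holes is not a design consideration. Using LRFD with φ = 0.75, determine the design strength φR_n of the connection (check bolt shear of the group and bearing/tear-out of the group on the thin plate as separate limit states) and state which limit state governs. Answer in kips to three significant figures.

161 kips (bolt shear governs)

Bolt shear: A_b = π·1.125²/4 = 0.994 in²; R_n = 54 × 0.994 × 4 × 1 = 214.7 kips → 0.75 × 214.7 = 161 kips.
Bearing (1.5 l_c t F_u ≤ 3.0 d t F_u): upper limit = 3.0·1.125·0.625·70 = 147.7 kips.
  Edge l_c = 2.375 − 1.25/2 = 1.75 → r_n = 114.8 kips; interior l_c = 3.25 − 1.25 = 2 → r_n = 131.2 kips.
  R_n,bearing = 1·114.8 + 3·131.2 = 508.6 kips → 0.75 × 508.6 = 381 kips.
Bolt shear governs: 161 kips.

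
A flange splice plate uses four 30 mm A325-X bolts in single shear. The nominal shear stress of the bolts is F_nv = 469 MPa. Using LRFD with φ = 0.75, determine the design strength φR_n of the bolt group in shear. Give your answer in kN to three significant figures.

995 kN

A_b = π × 30² / 4 = 706.9 mm².
R_n = F_nv · A_b · n · n_s = 469 × 706.9 × 4 × 1 / 1000 = 1326 kN.
Design strength φR_n = 0.75 × 1326 = 995 kN.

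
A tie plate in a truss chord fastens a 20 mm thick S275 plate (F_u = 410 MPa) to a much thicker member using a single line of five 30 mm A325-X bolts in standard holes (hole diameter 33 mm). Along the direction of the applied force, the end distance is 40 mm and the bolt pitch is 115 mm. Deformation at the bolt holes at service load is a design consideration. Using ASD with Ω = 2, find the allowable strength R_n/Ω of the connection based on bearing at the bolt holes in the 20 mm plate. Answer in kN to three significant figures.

Per bolt r_n = 1.2 l_c t F_u ≤ 2.4 d t F_u; upper limit = 2.4 × 30 × 20 × 410 / 1000 = 590.4 kN.
Edge bolt: l_c = 40 − 33/2 = 23.5 mm → 1.2 × 23.5 × 20 × 410 / 1000 = 231.2 → r_n = 231.2 kN.
Interior bolts: l_c = 115 − 33 = 82 mm → 1.2 × 82 × 20 × 410 / 1000 = 806.9 → r_n = 590.4 kN.
R_n = 1 × 231.2 + 4 × 590.4 = 2593 kN.
Allowable strength R_n/Ω = 2593 / 2 = 1300 kN.

1300 kN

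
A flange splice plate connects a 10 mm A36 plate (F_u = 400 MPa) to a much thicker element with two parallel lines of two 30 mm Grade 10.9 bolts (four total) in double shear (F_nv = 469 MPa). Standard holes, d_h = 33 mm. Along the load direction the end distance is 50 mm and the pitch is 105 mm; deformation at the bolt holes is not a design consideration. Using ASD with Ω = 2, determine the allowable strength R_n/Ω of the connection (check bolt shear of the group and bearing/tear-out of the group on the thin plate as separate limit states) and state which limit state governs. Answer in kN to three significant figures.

561 kN (bearing governs)

Bolt shear: A_b = π·30²/4 = 706.9 mm²; R_n = 469 × 706.9 × 4 × 2 / 1000 = 2652 kN → 2652 / 2 = 1330 kN.
Bearing (1.5 l_c t F_u ≤ 3.0 d t F_u): upper limit = 3.0·30·10·400 / 1000 = 360 kN.
  Edge l_c = 50 − 33/2 = 33.5 → r_n = 201 kN; interior l_c = 105 − 33 = 72 → r_n = 360 kN.
  R_n,bearing = 2·201 + 2·360 = 1122 kN → 1122 / 2 = 561 kN.
Bearing governs: 561 kN.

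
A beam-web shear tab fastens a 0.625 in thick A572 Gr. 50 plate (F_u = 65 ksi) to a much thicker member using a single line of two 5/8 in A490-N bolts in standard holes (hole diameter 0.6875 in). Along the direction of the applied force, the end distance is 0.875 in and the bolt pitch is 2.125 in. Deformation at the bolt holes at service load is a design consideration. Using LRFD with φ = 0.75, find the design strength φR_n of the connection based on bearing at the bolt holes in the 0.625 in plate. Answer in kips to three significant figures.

Per bolt r_n = 1.2 l_c t F_u ≤ 2.4 d t F_u; upper limit = 2.4 × 0.625 × 0.625 × 65 = 60.94 kips.
Edge bolt: l_c = 0.875 − 0.6875/2 = 0.5312 in → 1.2 × 0.5312 × 0.625 × 65 = 25.9 → r_n = 25.9 kips.
Interior bolts: l_c = 2.125 − 0.6875 = 1.438 in → 1.2 × 1.438 × 0.625 × 65 = 70.08 → r_n = 60.94 kips.
R_n = 1 × 25.9 + 1 × 60.94 = 86.84 kips.
Design strength φR_n = 0.75 × 86.84 = 65.1 kips.

65.1 kips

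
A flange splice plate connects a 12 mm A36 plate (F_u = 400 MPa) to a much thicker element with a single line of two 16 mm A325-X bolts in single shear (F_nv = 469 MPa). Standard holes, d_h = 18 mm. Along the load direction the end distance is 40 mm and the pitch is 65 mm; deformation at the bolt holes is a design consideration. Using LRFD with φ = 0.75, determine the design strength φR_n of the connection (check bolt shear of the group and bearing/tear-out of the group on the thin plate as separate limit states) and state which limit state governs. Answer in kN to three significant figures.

141 kN (bolt shear governs)

Bolt shear: A_b = π·16²/4 = 201.1 mm²; R_n = 469 × 201.1 × 2 × 1 / 1000 = 188.6 kN → 0.75 × 188.6 = 141 kN.
Bearing (1.2 l_c t F_u ≤ 2.4 d t F_u): upper limit = 2.4·16·12·400 / 1000 = 184.3 kN.
  Edge l_c = 40 − 18/2 = 31 → r_n = 178.6 kN; interior l_c = 65 − 18 = 47 → r_n = 184.3 kN.
  R_n,bearing = 1·178.6 + 1·184.3 = 362.9 kN → 0.75 × 362.9 = 272 kN.
Bolt shear governs: 141 kN.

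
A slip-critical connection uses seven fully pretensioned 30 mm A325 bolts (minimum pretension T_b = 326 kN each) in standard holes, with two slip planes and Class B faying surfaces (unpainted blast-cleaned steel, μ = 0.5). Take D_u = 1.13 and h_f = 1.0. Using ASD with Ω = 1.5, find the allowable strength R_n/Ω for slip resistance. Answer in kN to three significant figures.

1720 kN

R_n = μ · D_u · h_f · T_b · n_s · n_b = 0.5 × 1.13 × 1.0 × 326 × 2 × 7 = 2579 kN.
Allowable strength R_n/Ω = 2579 / 1.5 = 1720 kN.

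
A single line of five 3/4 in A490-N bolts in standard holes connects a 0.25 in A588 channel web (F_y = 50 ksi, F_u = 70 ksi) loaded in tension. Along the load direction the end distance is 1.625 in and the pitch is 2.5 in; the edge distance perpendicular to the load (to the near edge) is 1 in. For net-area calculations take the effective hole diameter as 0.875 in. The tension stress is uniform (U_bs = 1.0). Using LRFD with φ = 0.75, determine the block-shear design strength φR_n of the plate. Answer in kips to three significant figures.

67.9 kips

Shear plane L_v = 1.625 + 4·2.5 = 11.62 in; A_gv = 11.62 × 0.25 = 2.906 in².
A_nv = (11.62 − 4.5·0.875) × 0.25 = 1.922 in².
A_nt = (1 − 0.5·0.875) × 0.25 = 0.1406 in².
0.6 F_u A_nv = 80.72 kips; 0.6 F_y A_gv = 87.19 kips → shear rupture governs the shear term.
R_n = 80.72 + 1.0 × 70 × 0.1406 = 90.56 kips.
Design strength φR_n = 0.75 × 90.56 = 67.9 kips.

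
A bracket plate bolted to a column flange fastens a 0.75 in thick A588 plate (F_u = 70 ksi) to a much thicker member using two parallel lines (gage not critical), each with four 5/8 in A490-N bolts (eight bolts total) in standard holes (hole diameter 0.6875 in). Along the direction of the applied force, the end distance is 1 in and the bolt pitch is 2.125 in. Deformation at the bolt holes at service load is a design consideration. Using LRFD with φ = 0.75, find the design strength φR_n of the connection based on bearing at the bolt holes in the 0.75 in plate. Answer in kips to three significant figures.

Per bolt r_n = 1.2 l_c t F_u ≤ 2.4 d t F_u; upper limit = 2.4 × 0.625 × 0.75 × 70 = 78.75 kips.
Edge bolt: l_c = 1 − 0.6875/2 = 0.6562 in → 1.2 × 0.6562 × 0.75 × 70 = 41.34 → r_n = 41.34 kips.
Interior bolts: l_c = 2.125 − 0.6875 = 1.438 in → 1.2 × 1.438 × 0.75 × 70 = 90.56 → r_n = 78.75 kips.
R_n = 2 × 41.34 + 6 × 78.75 = 555.2 kips.
Design strength φR_n = 0.75 × 555.2 = 416 kips.

416 kips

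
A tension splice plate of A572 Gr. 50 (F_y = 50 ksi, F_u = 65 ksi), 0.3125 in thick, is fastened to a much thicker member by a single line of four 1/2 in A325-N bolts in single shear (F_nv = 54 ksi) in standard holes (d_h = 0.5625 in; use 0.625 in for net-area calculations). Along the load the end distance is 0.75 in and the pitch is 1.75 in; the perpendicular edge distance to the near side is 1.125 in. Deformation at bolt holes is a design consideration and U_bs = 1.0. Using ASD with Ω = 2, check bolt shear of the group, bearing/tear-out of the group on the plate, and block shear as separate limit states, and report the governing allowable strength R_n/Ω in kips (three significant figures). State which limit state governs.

21.2 kips (bolt shear governs)

Bolt shear: A_b = π·0.5²/4 = 0.1963 in²; R_n = 54 × 0.1963 × 4 × 1 = 42.41 kips → 42.41 / 2 = 21.2 kips.
Bearing: edge l_c = 0.4688, r_n = 11.43 kips; interior l_c = 1.188, r_n = 24.38 kips; R_n = 11.43 + 3·24.38 = 84.55 kips → 42.3 kips.
Block shear: A_gv = 1.875, A_nv = 1.191, A_nt = 0.2539 in²; R_n = min(0.6F_uA_nv, 0.6F_yA_gv) + U_bs·F_u·A_nt = 62.97 kips → 31.5 kips.
Bolt shear governs: 21.2 kips.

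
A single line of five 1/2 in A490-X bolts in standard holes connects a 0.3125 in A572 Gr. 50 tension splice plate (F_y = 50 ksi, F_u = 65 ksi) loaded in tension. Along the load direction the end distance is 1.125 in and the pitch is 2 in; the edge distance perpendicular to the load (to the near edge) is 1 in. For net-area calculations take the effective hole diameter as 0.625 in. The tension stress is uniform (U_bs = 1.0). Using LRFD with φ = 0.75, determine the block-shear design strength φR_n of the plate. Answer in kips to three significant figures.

68.2 kips

Shear plane L_v = 1.125 + 4·2 = 9.125 in; A_gv = 9.125 × 0.3125 = 2.852 in².
A_nv = (9.125 − 4.5·0.625) × 0.3125 = 1.973 in².
A_nt = (1 − 0.5·0.625) × 0.3125 = 0.2148 in².
0.6 F_u A_nv = 76.93 kips; 0.6 F_y A_gv = 85.55 kips → shear rupture governs the shear term.
R_n = 76.93 + 1.0 × 65 × 0.2148 = 90.9 kips.
Design strength φR_n = 0.75 × 90.9 = 68.2 kips.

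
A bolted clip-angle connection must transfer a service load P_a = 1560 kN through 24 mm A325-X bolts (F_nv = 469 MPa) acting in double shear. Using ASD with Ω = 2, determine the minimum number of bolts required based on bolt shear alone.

8 bolts

A_b = π·24²/4 = 452.4 mm².
Per-bolt allowable strength R_n/Ω = 469 × 452.4 × 2 / 1000 / 2 = 212.2 kN.
n ≥ 1560 / 212.2 = 7.353 → use 8 bolts.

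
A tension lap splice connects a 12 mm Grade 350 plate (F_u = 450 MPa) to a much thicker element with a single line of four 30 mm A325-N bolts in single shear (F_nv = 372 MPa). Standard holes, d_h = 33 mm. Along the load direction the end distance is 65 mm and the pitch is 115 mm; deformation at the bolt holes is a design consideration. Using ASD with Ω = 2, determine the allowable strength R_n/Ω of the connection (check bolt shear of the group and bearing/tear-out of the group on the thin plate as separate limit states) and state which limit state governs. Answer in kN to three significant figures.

526 kN (bolt shear governs)

Bolt shear: A_b = π·30²/4 = 706.9 mm²; R_n = 372 × 706.9 × 4 × 1 / 1000 = 1052 kN → 1052 / 2 = 526 kN.
Bearing (1.2 l_c t F_u ≤ 2.4 d t F_u): upper limit = 2.4·30·12·450 / 1000 = 388.8 kN.
  Edge l_c = 65 − 33/2 = 48.5 → r_n = 314.3 kN; interior l_c = 115 − 33 = 82 → r_n = 388.8 kN.
  R_n,bearing = 1·314.3 + 3·388.8 = 1481 kN → 1481 / 2 = 740 kN.
Bolt shear governs: 526 kN.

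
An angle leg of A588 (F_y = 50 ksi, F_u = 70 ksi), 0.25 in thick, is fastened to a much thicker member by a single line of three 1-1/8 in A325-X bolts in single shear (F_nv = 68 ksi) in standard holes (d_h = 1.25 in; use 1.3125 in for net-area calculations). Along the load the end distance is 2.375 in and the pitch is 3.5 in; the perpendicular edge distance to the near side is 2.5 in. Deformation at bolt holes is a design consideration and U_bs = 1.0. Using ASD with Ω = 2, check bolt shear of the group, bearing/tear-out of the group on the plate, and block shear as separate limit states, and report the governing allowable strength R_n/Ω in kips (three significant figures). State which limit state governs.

Bolt shear: A_b = π·1.125²/4 = 0.994 in²; R_n = 68 × 0.994 × 3 × 1 = 202.8 kips → 202.8 / 2 = 101 kips.
Bearing: edge l_c = 1.75, r_n = 36.75 kips; interior l_c = 2.25, r_n = 47.25 kips; R_n = 36.75 + 2·47.25 = 131.2 kips → 65.6 kips.
Block shear: A_gv = 2.344, A_nv = 1.523, A_nt = 0.4609 in²; R_n = min(0.6F_uA_nv, 0.6F_yA_gv) + U_bs·F_u·A_nt = 96.25 kips → 48.1 kips.
Block shear governs: 48.1 kips.

48.1 kips (block shear governs)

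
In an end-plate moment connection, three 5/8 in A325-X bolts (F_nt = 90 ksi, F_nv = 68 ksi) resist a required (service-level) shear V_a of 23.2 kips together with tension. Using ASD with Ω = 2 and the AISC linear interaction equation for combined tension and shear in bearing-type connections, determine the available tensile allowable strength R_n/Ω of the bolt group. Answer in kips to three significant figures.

23.1 kips

A_b = π·0.625²/4 = 0.3068 in²; f_rv = 23.2 / (3 × 0.3068) = 25.21 ksi.
F'_nt = 1.3 F_nt − (Ω F_nt / F_nv) f_rv = 1.3·90 − (2·90/68)·25.21 = 50.28 ksi, capped at F_nt → F'_nt = 50.28 ksi.
R_n = F'_nt · A_b · n = 50.28 × 0.3068 × 3 = 46.27 kips.
Allowable strength R_n/Ω = 46.27 / 2 = 23.1 kips.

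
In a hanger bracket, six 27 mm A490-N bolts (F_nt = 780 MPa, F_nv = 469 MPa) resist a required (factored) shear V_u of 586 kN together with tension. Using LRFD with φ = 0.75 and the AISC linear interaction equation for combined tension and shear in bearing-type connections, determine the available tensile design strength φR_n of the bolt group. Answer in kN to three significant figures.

1640 kN

A_b = π·27²/4 = 572.6 mm²; f_rv = 586 × 1000 / (6 × 572.6) = 170.6 MPa.
F'_nt = 1.3 F_nt − (F_nt / φF_nv) f_rv = 1.3·780 − (780/(0.75·469))·170.6 = 635.7 MPa, capped at F_nt → F'_nt = 635.7 MPa.
R_n = F'_nt · A_b · n = 635.7 × 572.6 × 6 / 1000 = 2184 kN.
Design strength φR_n = 0.75 × 2184 = 1640 kN.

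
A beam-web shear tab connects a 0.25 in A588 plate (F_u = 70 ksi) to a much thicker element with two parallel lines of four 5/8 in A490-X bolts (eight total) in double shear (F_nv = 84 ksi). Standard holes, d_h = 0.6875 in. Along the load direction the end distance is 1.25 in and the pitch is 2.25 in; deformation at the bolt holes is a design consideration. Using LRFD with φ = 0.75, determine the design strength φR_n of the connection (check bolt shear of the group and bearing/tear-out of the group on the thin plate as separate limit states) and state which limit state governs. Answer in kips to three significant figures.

Bolt shear: A_b = π·0.625²/4 = 0.3068 in²; R_n = 84 × 0.3068 × 8 × 2 = 412.3 kips → 0.75 × 412.3 = 309 kips.
Bearing (1.2 l_c t F_u ≤ 2.4 d t F_u): upper limit = 2.4·0.625·0.25·70 = 26.25 kips.
  Edge l_c = 1.25 − 0.6875/2 = 0.9062 → r_n = 19.03 kips; interior l_c = 2.25 − 0.6875 = 1.562 → r_n = 26.25 kips.
  R_n,bearing = 2·19.03 + 6·26.25 = 195.6 kips → 0.75 × 195.6 = 147 kips.
Bearing governs: 147 kips.

147 kips (bearing governs)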